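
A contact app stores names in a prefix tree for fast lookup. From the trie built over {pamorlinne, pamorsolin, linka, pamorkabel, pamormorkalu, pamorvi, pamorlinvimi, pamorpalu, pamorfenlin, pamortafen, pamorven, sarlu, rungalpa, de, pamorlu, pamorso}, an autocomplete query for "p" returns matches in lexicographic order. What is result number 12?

Filter for "p…" and sort: "pamorfenlin", "pamorkabel", "pamorlinne", "pamorlinvimi", "pamorlu", "pamormorkalu", "pamorpalu", "pamorso", "pamorsolin", "pamortafen", "pamorven", "pamorvi"
Position 12: pamorvi

pamorvi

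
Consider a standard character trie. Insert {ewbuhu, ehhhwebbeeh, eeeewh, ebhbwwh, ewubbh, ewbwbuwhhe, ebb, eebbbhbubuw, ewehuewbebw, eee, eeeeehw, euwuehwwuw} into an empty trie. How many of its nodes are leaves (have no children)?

11

A leaf is a node with no children — equivalently, the end of a word that is not a proper prefix of any other stored word.
Those words: "ebb", "ebhbwwh", "eebbbhbubuw", "eeeeehw", "eeeewh", "ehhhwebbeeh", "euwuehwwuw", "ewbuhu", "ewbwbuwhhe", "ewehuewbebw", "ewubbh"
Leaf count: 11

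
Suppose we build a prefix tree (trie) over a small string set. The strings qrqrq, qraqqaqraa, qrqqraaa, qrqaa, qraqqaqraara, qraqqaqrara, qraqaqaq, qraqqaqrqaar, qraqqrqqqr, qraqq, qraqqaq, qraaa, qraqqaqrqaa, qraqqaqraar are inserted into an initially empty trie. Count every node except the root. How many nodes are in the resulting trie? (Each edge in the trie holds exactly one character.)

39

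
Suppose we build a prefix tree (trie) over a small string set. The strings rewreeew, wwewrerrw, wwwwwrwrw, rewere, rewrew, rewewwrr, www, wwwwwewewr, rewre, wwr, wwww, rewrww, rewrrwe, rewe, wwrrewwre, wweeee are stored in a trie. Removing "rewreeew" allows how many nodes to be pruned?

Walk "rewreeew" from the leaf back toward the root, removing each node that no remaining word uses.
The suffix "eew" (3 nodes) is used only by "rewreeew"; the node for "rewre" still has the child "w", so pruning stops there.
Nodes removed: 3

3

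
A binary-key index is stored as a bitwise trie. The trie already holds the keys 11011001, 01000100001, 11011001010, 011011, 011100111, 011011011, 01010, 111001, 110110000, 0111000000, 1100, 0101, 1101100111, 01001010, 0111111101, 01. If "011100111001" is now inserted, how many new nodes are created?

3

Walking "011100111001" from the root, the first 9 characters ("011100111") follow existing edges; "0" is the first miss.
New nodes needed: |"011100111001"| − 9 = 12 − 9 = 3.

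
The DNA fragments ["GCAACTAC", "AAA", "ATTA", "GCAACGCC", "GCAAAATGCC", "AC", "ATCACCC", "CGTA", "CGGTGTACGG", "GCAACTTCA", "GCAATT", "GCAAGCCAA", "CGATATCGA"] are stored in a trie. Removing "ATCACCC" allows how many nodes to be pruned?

Walk "ATCACCC" from the leaf back toward the root, removing each node that no remaining word uses.
The suffix "CACCC" (5 nodes) is used only by "ATCACCC"; the node for "AT" still has the child "T", so pruning stops there.
Nodes removed: 5

5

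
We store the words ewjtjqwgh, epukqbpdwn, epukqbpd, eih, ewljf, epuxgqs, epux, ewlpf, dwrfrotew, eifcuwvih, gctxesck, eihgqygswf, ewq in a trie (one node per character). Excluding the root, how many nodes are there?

Insert word by word; a character creates a node only if that edge doesn't already exist:
  "ewjtjqwgh" → 9 new (e, w, j, t, j, q, w, g, h)
  "epukqbpdwn" → prefix "e" already present; 9 new (p, u, k, q, b, p, d, w, n)
  "epukqbpd" → prefix "epukqbpd" already present; 0 new (none)
  "eih" → prefix "e" already present; 2 new (i, h)
  "ewljf" → prefix "ew" already present; 3 new (l, j, f)
  "epuxgqs" → prefix "epu" already present; 4 new (x, g, q, s)
  "epux" → prefix "epux" already present; 0 new (none)
  "ewlpf" → prefix "ewl" already present; 2 new (p, f)
  "dwrfrotew" → 9 new (d, w, r, f, r, o, t, e, w)
  "eifcuwvih" → prefix "ei" already present; 7 new (f, c, u, w, v, i, h)
  "gctxesck" → 8 new (g, c, t, x, e, s, c, k)
  "eihgqygswf" → prefix "eih" already present; 7 new (g, q, y, g, s, w, f)
  "ewq" → prefix "ew" already present; 1 new (q)
Total nodes = 9 + 9 + 0 + 2 + 3 + 4 + 0 + 2 + 9 + 7 + 8 + 7 + 1 = 61

61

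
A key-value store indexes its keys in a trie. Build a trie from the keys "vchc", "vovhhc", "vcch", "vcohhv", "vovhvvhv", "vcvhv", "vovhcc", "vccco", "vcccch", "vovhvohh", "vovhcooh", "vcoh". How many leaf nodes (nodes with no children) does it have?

11

Leaves are exactly the stored words that no other stored word extends.
Those words: "vcccch", "vccco", "vcch", "vchc", "vcohhv", "vcvhv", "vovhcc", "vovhcooh", "vovhhc", "vovhvohh", "vovhvvhv"
Leaf count: 11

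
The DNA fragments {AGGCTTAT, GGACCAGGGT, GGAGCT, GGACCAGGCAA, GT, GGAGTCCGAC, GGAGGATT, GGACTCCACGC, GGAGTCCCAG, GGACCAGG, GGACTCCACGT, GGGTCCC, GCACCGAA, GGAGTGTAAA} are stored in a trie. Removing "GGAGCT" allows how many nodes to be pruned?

2

Walk "GGAGCT" from the leaf back toward the root, removing each node that no remaining word uses.
The suffix "CT" (2 nodes) is used only by "GGAGCT"; the node for "GGAG" still has the child "T", so pruning stops there.
Nodes removed: 2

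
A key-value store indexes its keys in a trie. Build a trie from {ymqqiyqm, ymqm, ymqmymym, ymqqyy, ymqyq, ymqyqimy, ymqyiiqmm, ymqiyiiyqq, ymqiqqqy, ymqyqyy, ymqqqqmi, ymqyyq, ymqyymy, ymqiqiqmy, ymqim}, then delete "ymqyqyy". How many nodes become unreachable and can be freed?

Walk "ymqyqyy" from the leaf back toward the root, removing each node that no remaining word uses.
The suffix "yy" (2 nodes) is used only by "ymqyqyy"; the node for "ymqyq" still has the child "i", so pruning stops there.
Nodes removed: 2

2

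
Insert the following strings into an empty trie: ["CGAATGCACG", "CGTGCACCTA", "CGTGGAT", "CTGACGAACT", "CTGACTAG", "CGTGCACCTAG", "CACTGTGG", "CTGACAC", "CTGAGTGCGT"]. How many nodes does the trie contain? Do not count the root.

For each word, the new-node count is its length minus the longest prefix already in the trie:
  "CGAATGCACG" → 10 new (C, G, A, A, T, G, C, A, C, G)
  "CGTGCACCTA" → prefix "CG" already present; 8 new (T, G, C, A, C, C, T, A)
  "CGTGGAT" → prefix "CGTG" already present; 3 new (G, A, T)
  "CTGACGAACT" → prefix "C" already present; 9 new (T, G, A, C, G, A, A, C, T)
  "CTGACTAG" → prefix "CTGAC" already present; 3 new (T, A, G)
  "CGTGCACCTAG" → prefix "CGTGCACCTA" already present; 1 new (G)
  "CACTGTGG" → prefix "C" already present; 7 new (A, C, T, G, T, G, G)
  "CTGACAC" → prefix "CTGAC" already present; 2 new (A, C)
  "CTGAGTGCGT" → prefix "CTGA" already present; 6 new (G, T, G, C, G, T)
Total nodes = 10 + 8 + 3 + 9 + 3 + 1 + 7 + 2 + 6 = 49

49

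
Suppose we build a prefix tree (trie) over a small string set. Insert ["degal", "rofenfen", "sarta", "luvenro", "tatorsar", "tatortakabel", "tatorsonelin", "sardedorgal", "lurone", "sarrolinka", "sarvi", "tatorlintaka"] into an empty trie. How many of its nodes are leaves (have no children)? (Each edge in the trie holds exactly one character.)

12

A leaf is a node with no children — equivalently, the end of a word that is not a proper prefix of any other stored word.
Those words: "degal", "lurone", "luvenro", "rofenfen", "sardedorgal", "sarrolinka", "sarta", "sarvi", "tatorlintaka", "tatorsar", "tatorsonelin", "tatortakabel"
Leaf count: 12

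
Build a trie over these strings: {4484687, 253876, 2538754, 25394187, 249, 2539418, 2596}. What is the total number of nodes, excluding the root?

Trie structure (* marks end of a word):
(root)
├─ 2
│  ├─ 4
│  │  └─ 9 *
│  └─ 5
│     ├─ 3
│     │  ├─ 8
│     │  │  └─ 7
│     │  │     ├─ 5
│     │  │     │  └─ 4 *
│     │  │     └─ 6 *
│     │  └─ 9
│     │     └─ 4
│     │        └─ 1
│     │           └─ 8 *
│     │              └─ 7 *
│     └─ 9
│        └─ 6 *
└─ 4
   └─ 4
      └─ 8
         └─ 4
            └─ 6
               └─ 8
                  └─ 7 *
Counting every labelled node above: 24.

24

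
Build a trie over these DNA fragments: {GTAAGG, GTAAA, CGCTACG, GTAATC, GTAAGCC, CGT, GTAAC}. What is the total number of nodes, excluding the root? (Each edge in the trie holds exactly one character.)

Trace insertions, counting only characters that open a new branch:
  "GTAAGG" → 6 new (G, T, A, A, G, G)
  "GTAAA" → prefix "GTAA" already present; 1 new (A)
  "CGCTACG" → 7 new (C, G, C, T, A, C, G)
  "GTAATC" → prefix "GTAA" already present; 2 new (T, C)
  "GTAAGCC" → prefix "GTAAG" already present; 2 new (C, C)
  "CGT" → prefix "CG" already present; 1 new (T)
  "GTAAC" → prefix "GTAA" already present; 1 new (C)
Total nodes = 6 + 1 + 7 + 2 + 2 + 1 + 1 = 20

20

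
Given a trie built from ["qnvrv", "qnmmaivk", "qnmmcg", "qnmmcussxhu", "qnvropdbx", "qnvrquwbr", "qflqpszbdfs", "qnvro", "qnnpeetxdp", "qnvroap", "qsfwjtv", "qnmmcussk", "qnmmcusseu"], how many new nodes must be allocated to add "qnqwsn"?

"qn" is already a path in the trie; the remaining "qwsn" must be added.
New nodes needed: |"qnqwsn"| − 2 = 6 − 2 = 4.

4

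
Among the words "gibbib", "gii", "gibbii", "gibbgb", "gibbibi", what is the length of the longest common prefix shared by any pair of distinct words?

6

Look for the deepest trie node that still has at least two words in its subtree.
"gibbib" and "gibbibi" agree on "gibbib" (6 characters) before diverging; nothing deeper is shared.
Longest shared-prefix length: 6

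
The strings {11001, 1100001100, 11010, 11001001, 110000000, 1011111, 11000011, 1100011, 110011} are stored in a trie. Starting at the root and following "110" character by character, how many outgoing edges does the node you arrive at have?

2

Follow the path "110" to its node, then look at its outgoing edges.
Distinct next characters after "110": 0, 1.
That node has 2 child edges.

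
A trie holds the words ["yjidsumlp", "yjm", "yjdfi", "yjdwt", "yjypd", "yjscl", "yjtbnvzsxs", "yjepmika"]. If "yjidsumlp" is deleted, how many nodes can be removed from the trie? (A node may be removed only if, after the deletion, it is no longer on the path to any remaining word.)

A node on "yjidsumlp"'s path can go only if nothing else ends at it or branches off below it.
The suffix "idsumlp" (7 nodes) is used only by "yjidsumlp"; the node for "yj" still has the child "m", so pruning stops there.
Nodes removed: 7

7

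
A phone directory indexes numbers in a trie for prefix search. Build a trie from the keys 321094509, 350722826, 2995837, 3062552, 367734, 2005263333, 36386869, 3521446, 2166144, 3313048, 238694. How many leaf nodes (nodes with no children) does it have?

11

Leaves are exactly the stored words that no other stored word extends.
Those words: "2005263333", "2166144", "238694", "2995837", "3062552", "321094509", "3313048", "350722826", "3521446", "36386869", "367734"
Leaf count: 11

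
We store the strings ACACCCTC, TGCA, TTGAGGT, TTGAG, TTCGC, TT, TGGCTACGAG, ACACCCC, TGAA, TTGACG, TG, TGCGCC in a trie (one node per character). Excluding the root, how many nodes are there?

Count nodes per top-level branch (shared prefixes stored once):
  'A'-branch (ACACCCC, ACACCCTC): 9 nodes
  'T'-branch (TG, TGAA, TGCA, TGCGCC, TGGCTACGAG, TT, TTCGC, TTGACG, TTGAG, TTGAGGT): 28 nodes
Sum: 37

37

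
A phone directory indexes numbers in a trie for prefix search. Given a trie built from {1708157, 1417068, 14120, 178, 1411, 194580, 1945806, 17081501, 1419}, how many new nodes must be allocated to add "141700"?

1

The longest prefix of "141700" already in the trie is "14170" (length 5).
So 6 − 5 = 1 new nodes.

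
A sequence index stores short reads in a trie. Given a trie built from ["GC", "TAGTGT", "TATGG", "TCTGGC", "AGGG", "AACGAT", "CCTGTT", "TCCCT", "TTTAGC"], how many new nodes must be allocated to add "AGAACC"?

"AG" is already a path in the trie; the remaining "AACC" must be added.
Each of the 4 remaining characters creates one node.

4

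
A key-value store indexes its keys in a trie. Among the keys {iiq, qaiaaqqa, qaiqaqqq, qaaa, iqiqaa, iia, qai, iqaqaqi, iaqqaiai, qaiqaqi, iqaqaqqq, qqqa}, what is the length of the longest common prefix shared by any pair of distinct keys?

6

Look for the deepest trie node that still has at least two words in its subtree.
"iqaqaqi" and "iqaqaqqq" agree on "iqaqaq" (6 characters) before diverging; nothing deeper is shared.
Longest shared-prefix length: 6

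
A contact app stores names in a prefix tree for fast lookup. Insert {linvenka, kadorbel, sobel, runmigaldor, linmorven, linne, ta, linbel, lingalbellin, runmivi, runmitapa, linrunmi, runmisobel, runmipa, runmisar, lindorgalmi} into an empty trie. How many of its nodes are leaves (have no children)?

A leaf is a node with no children — equivalently, the end of a word that is not a proper prefix of any other stored word.
Those words: "kadorbel", "linbel", "lindorgalmi", "lingalbellin", "linmorven", "linne", "linrunmi", "linvenka", "runmigaldor", "runmipa", "runmisar", "runmisobel", "runmitapa", "runmivi", "sobel", "ta"
Leaf count: 16

16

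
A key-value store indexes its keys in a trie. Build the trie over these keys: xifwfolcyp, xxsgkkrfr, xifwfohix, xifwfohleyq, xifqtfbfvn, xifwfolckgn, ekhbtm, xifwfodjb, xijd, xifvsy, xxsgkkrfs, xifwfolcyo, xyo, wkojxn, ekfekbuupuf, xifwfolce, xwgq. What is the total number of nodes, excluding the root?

72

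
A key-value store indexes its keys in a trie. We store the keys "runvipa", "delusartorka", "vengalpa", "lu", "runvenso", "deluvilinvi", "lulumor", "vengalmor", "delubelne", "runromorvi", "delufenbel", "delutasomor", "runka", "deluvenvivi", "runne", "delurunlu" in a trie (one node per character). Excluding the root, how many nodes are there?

88

Trace insertions, counting only characters that open a new branch:
  "runvipa" → 7 new (r, u, n, v, i, p, a)
  "delusartorka" → 12 new (d, e, l, u, s, a, r, t, o, r, k, a)
  "vengalpa" → 8 new (v, e, n, g, a, l, p, a)
  "lu" → 2 new (l, u)
  "runvenso" → prefix "runv" already present; 4 new (e, n, s, o)
  "deluvilinvi" → prefix "delu" already present; 7 new (v, i, l, i, n, v, i)
  "lulumor" → prefix "lu" already present; 5 new (l, u, m, o, r)
  "vengalmor" → prefix "vengal" already present; 3 new (m, o, r)
  "delubelne" → prefix "delu" already present; 5 new (b, e, l, n, e)
  "runromorvi" → prefix "run" already present; 7 new (r, o, m, o, r, v, i)
  "delufenbel" → prefix "delu" already present; 6 new (f, e, n, b, e, l)
  "delutasomor" → prefix "delu" already present; 7 new (t, a, s, o, m, o, r)
  "runka" → prefix "run" already present; 2 new (k, a)
  "deluvenvivi" → prefix "deluv" already present; 6 new (e, n, v, i, v, i)
  "runne" → prefix "run" already present; 2 new (n, e)
  "delurunlu" → prefix "delu" already present; 5 new (r, u, n, l, u)
Total nodes = 7 + 12 + 8 + 2 + 4 + 7 + 5 + 3 + 5 + 7 + 6 + 7 + 2 + 6 + 2 + 5 = 88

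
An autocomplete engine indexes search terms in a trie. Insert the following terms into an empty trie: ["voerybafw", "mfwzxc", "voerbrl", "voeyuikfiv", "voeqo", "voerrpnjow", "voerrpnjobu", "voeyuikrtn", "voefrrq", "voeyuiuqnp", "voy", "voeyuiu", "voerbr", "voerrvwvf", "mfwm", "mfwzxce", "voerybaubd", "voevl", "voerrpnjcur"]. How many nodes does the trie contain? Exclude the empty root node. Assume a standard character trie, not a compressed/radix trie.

Trace insertions, counting only characters that open a new branch:
  "voerybafw" → 9 new (v, o, e, r, y, b, a, f, w)
  "mfwzxc" → 6 new (m, f, w, z, x, c)
  "voerbrl" → prefix "voer" already present; 3 new (b, r, l)
  "voeyuikfiv" → prefix "voe" already present; 7 new (y, u, i, k, f, i, v)
  "voeqo" → prefix "voe" already present; 2 new (q, o)
  "voerrpnjow" → prefix "voer" already present; 6 new (r, p, n, j, o, w)
  "voerrpnjobu" → prefix "voerrpnjo" already present; 2 new (b, u)
  "voeyuikrtn" → prefix "voeyuik" already present; 3 new (r, t, n)
  "voefrrq" → prefix "voe" already present; 4 new (f, r, r, q)
  "voeyuiuqnp" → prefix "voeyui" already present; 4 new (u, q, n, p)
  "voy" → prefix "vo" already present; 1 new (y)
  "voeyuiu" → prefix "voeyuiu" already present; 0 new (none)
  "voerbr" → prefix "voerbr" already present; 0 new (none)
  "voerrvwvf" → prefix "voerr" already present; 4 new (v, w, v, f)
  "mfwm" → prefix "mfw" already present; 1 new (m)
  "mfwzxce" → prefix "mfwzxc" already present; 1 new (e)
  "voerybaubd" → prefix "voeryba" already present; 3 new (u, b, d)
  "voevl" → prefix "voe" already present; 2 new (v, l)
  "voerrpnjcur" → prefix "voerrpnj" already present; 3 new (c, u, r)
Total nodes = 9 + 6 + 3 + 7 + 2 + 6 + 2 + 3 + 4 + 4 + 1 + 0 + 0 + 4 + 1 + 1 + 3 + 2 + 3 = 61

61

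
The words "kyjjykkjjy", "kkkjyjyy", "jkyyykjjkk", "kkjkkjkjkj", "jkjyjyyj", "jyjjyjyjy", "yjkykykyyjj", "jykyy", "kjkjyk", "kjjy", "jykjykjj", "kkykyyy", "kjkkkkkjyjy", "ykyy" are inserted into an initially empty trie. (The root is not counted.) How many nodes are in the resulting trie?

Insert word by word; a character creates a node only if that edge doesn't already exist:
  "kyjjykkjjy" → 10 new (k, y, j, j, y, k, k, j, j, y)
  "kkkjyjyy" → prefix "k" already present; 7 new (k, k, j, y, j, y, y)
  "jkyyykjjkk" → 10 new (j, k, y, y, y, k, j, j, k, k)
  "kkjkkjkjkj" → prefix "kk" already present; 8 new (j, k, k, j, k, j, k, j)
  "jkjyjyyj" → prefix "jk" already present; 6 new (j, y, j, y, y, j)
  "jyjjyjyjy" → prefix "j" already present; 8 new (y, j, j, y, j, y, j, y)
  "yjkykykyyjj" → 11 new (y, j, k, y, k, y, k, y, y, j, j)
  "jykyy" → prefix "jy" already present; 3 new (k, y, y)
  "kjkjyk" → prefix "k" already present; 5 new (j, k, j, y, k)
  "kjjy" → prefix "kj" already present; 2 new (j, y)
  "jykjykjj" → prefix "jyk" already present; 5 new (j, y, k, j, j)
  "kkykyyy" → prefix "kk" already present; 5 new (y, k, y, y, y)
  "kjkkkkkjyjy" → prefix "kjk" already present; 8 new (k, k, k, k, j, y, j, y)
  "ykyy" → prefix "y" already present; 3 new (k, y, y)
Total nodes = 10 + 7 + 10 + 8 + 6 + 8 + 11 + 3 + 5 + 2 + 5 + 5 + 8 + 3 = 91

91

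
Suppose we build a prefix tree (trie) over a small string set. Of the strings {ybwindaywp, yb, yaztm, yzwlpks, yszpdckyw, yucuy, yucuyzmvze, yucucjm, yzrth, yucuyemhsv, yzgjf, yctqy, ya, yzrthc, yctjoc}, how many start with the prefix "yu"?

4

Filter for entries beginning with "yu":
Matches: "yucucjm", "yucuy", "yucuyemhsv", "yucuyzmvze"
Count: 4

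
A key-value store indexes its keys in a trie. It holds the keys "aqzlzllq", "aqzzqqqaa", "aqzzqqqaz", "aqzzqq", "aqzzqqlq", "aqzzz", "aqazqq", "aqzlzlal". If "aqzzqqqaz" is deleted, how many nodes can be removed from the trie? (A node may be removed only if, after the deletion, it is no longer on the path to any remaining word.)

A node on "aqzzqqqaz"'s path can go only if nothing else ends at it or branches off below it.
The suffix "z" (1 node) is used only by "aqzzqqqaz"; the node for "aqzzqqqa" still has the child "a", so pruning stops there.
Nodes removed: 1

1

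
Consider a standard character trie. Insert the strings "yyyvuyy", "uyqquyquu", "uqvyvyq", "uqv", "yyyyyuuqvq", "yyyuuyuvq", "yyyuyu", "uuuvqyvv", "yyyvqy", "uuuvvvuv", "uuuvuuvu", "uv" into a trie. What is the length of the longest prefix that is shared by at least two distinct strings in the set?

4

Equivalently: take the maximum, over all pairs, of their longest common prefix length.
e.g. "uuuvqyvv" and "uuuvuuvu" share the prefix "uuuv" of length 4; no pair shares a longer one.
Longest shared-prefix length: 4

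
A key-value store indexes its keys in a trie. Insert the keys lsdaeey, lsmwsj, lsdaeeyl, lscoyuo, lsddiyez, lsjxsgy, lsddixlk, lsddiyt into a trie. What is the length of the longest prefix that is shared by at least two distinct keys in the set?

7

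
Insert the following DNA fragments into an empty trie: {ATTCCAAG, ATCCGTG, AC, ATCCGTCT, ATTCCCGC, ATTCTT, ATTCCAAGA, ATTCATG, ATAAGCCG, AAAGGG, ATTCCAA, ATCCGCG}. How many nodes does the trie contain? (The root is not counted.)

For each word, the new-node count is its length minus the longest prefix already in the trie:
  "ATTCCAAG" → 8 new (A, T, T, C, C, A, A, G)
  "ATCCGTG" → prefix "AT" already present; 5 new (C, C, G, T, G)
  "AC" → prefix "A" already present; 1 new (C)
  "ATCCGTCT" → prefix "ATCCGT" already present; 2 new (C, T)
  "ATTCCCGC" → prefix "ATTCC" already present; 3 new (C, G, C)
  "ATTCTT" → prefix "ATTC" already present; 2 new (T, T)
  "ATTCCAAGA" → prefix "ATTCCAAG" already present; 1 new (A)
  "ATTCATG" → prefix "ATTC" already present; 3 new (A, T, G)
  "ATAAGCCG" → prefix "AT" already present; 6 new (A, A, G, C, C, G)
  "AAAGGG" → prefix "A" already present; 5 new (A, A, G, G, G)
  "ATTCCAA" → prefix "ATTCCAA" already present; 0 new (none)
  "ATCCGCG" → prefix "ATCCG" already present; 2 new (C, G)
Total nodes = 8 + 5 + 1 + 2 + 3 + 2 + 1 + 3 + 6 + 5 + 0 + 2 = 38

38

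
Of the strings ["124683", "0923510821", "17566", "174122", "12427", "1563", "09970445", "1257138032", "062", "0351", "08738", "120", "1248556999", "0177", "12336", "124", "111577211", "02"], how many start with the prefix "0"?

Walk to "0"; the words in its subtree are exactly those with that prefix.
Words under "0": 0177, 02, 0351, 062, 08738, 0923510821, 09970445
Count: 7

7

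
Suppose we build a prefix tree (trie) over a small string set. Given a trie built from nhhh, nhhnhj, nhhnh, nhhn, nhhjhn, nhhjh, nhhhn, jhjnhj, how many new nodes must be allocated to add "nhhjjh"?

Walking "nhhjjh" from the root, the first 4 characters ("nhhj") follow existing edges; "j" is the first miss.
New nodes needed: |"nhhjjh"| − 4 = 6 − 4 = 2.

2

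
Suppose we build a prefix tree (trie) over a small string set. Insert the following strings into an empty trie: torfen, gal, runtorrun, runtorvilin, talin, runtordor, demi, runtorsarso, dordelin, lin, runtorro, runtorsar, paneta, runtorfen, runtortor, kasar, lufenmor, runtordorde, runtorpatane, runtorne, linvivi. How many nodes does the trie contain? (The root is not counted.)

88

Insert word by word; a character creates a node only if that edge doesn't already exist:
  "torfen" → 6 new (t, o, r, f, e, n)
  "gal" → 3 new (g, a, l)
  "runtorrun" → 9 new (r, u, n, t, o, r, r, u, n)
  "runtorvilin" → prefix "runtor" already present; 5 new (v, i, l, i, n)
  "talin" → prefix "t" already present; 4 new (a, l, i, n)
  "runtordor" → prefix "runtor" already present; 3 new (d, o, r)
  "demi" → 4 new (d, e, m, i)
  "runtorsarso" → prefix "runtor" already present; 5 new (s, a, r, s, o)
  "dordelin" → prefix "d" already present; 7 new (o, r, d, e, l, i, n)
  "lin" → 3 new (l, i, n)
  "runtorro" → prefix "runtorr" already present; 1 new (o)
  "runtorsar" → prefix "runtorsar" already present; 0 new (none)
  "paneta" → 6 new (p, a, n, e, t, a)
  "runtorfen" → prefix "runtor" already present; 3 new (f, e, n)
  "runtortor" → prefix "runtor" already present; 3 new (t, o, r)
  "kasar" → 5 new (k, a, s, a, r)
  "lufenmor" → prefix "l" already present; 7 new (u, f, e, n, m, o, r)
  "runtordorde" → prefix "runtordor" already present; 2 new (d, e)
  "runtorpatane" → prefix "runtor" already present; 6 new (p, a, t, a, n, e)
  "runtorne" → prefix "runtor" already present; 2 new (n, e)
  "linvivi" → prefix "lin" already present; 4 new (v, i, v, i)
Total nodes = 6 + 3 + 9 + 5 + 4 + 3 + 4 + 5 + 7 + 3 + 1 + 0 + 6 + 3 + 3 + 5 + 7 + 2 + 6 + 2 + 4 = 88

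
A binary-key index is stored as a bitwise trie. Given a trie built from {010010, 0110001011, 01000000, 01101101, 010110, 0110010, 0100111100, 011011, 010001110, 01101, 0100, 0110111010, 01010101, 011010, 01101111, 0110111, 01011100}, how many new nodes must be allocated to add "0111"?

1

"011" is already a path in the trie; the remaining "1" must be added.
New nodes needed: |"0111"| − 3 = 4 − 3 = 1.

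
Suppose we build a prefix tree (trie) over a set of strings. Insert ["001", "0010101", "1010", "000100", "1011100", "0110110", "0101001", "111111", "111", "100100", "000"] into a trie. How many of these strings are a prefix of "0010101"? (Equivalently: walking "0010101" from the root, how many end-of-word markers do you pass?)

Check each prefix of "0010101" against the stored set — each match is an end-marker on the path.
Prefixes of the query that are stored words: "001", "0010101"
Count: 2

2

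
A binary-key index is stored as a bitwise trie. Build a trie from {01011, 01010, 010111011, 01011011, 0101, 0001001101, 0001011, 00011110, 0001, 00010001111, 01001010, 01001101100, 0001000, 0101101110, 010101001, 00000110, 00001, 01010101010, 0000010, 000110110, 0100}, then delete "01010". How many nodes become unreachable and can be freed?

A node on "01010"'s path can go only if nothing else ends at it or branches off below it.
Every node on "01010" is still needed (e.g. by "010101001"), so nothing is freed.
Nodes removed: 0

0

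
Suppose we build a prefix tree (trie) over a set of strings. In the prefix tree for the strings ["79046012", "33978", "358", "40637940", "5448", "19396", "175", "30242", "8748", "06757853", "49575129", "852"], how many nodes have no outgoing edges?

A leaf is a node with no children — equivalently, the end of a word that is not a proper prefix of any other stored word.
Those words: "06757853", "175", "19396", "30242", "33978", "358", "40637940", "49575129", "5448", "79046012", "852", "8748"
Leaf count: 12

12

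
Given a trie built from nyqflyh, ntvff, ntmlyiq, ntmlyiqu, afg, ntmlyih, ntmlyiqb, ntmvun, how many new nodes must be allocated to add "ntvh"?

"ntv" is already a path in the trie; the remaining "h" must be added.
New nodes needed: |"ntvh"| − 3 = 4 − 3 = 1.

1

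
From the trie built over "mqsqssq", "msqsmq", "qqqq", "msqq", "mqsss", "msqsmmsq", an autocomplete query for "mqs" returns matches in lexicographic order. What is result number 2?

DFS of the "mqs" subtree visits, in order: "mqsqssq", "mqsss"
The 2nd is mqsss.

mqsss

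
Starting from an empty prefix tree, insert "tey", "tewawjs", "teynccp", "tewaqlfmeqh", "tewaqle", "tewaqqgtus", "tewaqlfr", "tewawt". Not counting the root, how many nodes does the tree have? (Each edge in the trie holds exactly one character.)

Trace insertions, counting only characters that open a new branch:
  "tey" → 3 new (t, e, y)
  "tewawjs" → prefix "te" already present; 5 new (w, a, w, j, s)
  "teynccp" → prefix "tey" already present; 4 new (n, c, c, p)
  "tewaqlfmeqh" → prefix "tewa" already present; 7 new (q, l, f, m, e, q, h)
  "tewaqle" → prefix "tewaql" already present; 1 new (e)
  "tewaqqgtus" → prefix "tewaq" already present; 5 new (q, g, t, u, s)
  "tewaqlfr" → prefix "tewaqlf" already present; 1 new (r)
  "tewawt" → prefix "tewaw" already present; 1 new (t)
Total nodes = 3 + 5 + 4 + 7 + 1 + 5 + 1 + 1 = 27

27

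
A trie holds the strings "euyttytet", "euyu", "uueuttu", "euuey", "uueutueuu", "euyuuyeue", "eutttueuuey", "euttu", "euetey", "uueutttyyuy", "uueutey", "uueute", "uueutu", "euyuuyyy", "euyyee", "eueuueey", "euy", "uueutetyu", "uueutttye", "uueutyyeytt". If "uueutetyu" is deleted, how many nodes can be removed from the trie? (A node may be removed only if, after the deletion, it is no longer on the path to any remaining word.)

3

After clearing the end-marker at "uueutetyu", prune upward until reaching a node still needed by another word.
The suffix "tyu" (3 nodes) is used only by "uueutetyu"; the node for "uueute" still has the child "y", so pruning stops there.
Nodes removed: 3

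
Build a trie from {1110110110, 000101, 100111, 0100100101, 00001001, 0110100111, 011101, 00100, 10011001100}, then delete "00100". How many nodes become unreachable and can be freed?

Walk "00100" from the leaf back toward the root, removing each node that no remaining word uses.
The suffix "100" (3 nodes) is used only by "00100"; the node for "00" still has the child "0", so pruning stops there.
Nodes removed: 3

3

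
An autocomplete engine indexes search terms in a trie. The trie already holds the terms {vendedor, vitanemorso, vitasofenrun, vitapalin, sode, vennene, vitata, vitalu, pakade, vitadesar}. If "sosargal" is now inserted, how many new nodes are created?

Walking "sosargal" from the root, the first 2 characters ("so") follow existing edges; "s" is the first miss.
So 8 − 2 = 6 new nodes.

6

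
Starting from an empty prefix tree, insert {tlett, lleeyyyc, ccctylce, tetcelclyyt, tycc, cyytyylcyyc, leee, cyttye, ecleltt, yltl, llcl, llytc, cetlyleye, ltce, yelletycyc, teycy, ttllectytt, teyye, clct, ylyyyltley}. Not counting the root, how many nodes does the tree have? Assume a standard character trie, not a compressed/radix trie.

112

Trace insertions, counting only characters that open a new branch:
  "tlett" → 5 new (t, l, e, t, t)
  "lleeyyyc" → 8 new (l, l, e, e, y, y, y, c)
  "ccctylce" → 8 new (c, c, c, t, y, l, c, e)
  "tetcelclyyt" → prefix "t" already present; 10 new (e, t, c, e, l, c, l, y, y, t)
  "tycc" → prefix "t" already present; 3 new (y, c, c)
  "cyytyylcyyc" → prefix "c" already present; 10 new (y, y, t, y, y, l, c, y, y, c)
  "leee" → prefix "l" already present; 3 new (e, e, e)
  "cyttye" → prefix "cy" already present; 4 new (t, t, y, e)
  "ecleltt" → 7 new (e, c, l, e, l, t, t)
  "yltl" → 4 new (y, l, t, l)
  "llcl" → prefix "ll" already present; 2 new (c, l)
  "llytc" → prefix "ll" already present; 3 new (y, t, c)
  "cetlyleye" → prefix "c" already present; 8 new (e, t, l, y, l, e, y, e)
  "ltce" → prefix "l" already present; 3 new (t, c, e)
  "yelletycyc" → prefix "y" already present; 9 new (e, l, l, e, t, y, c, y, c)
  "teycy" → prefix "te" already present; 3 new (y, c, y)
  "ttllectytt" → prefix "t" already present; 9 new (t, l, l, e, c, t, y, t, t)
  "teyye" → prefix "tey" already present; 2 new (y, e)
  "clct" → prefix "c" already present; 3 new (l, c, t)
  "ylyyyltley" → prefix "yl" already present; 8 new (y, y, y, l, t, l, e, y)
Total nodes = 5 + 8 + 8 + 10 + 3 + 10 + 3 + 4 + 7 + 4 + 2 + 3 + 8 + 3 + 9 + 3 + 9 + 2 + 3 + 8 = 112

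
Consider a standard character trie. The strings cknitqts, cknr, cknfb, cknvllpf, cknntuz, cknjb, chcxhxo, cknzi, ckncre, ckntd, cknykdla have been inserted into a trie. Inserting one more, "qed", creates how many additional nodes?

Nothing in the trie begins with "q"; the whole of "qed" is new.
3 − 0 = 3 new nodes.

3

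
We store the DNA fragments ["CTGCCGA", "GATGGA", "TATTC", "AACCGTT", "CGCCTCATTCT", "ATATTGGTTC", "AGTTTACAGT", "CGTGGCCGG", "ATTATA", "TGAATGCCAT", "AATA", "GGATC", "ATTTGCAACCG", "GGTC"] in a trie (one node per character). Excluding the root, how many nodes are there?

89

Insert word by word; a character creates a node only if that edge doesn't already exist:
  "CTGCCGA" → 7 new (C, T, G, C, C, G, A)
  "GATGGA" → 6 new (G, A, T, G, G, A)
  "TATTC" → 5 new (T, A, T, T, C)
  "AACCGTT" → 7 new (A, A, C, C, G, T, T)
  "CGCCTCATTCT" → prefix "C" already present; 10 new (G, C, C, T, C, A, T, T, C, T)
  "ATATTGGTTC" → prefix "A" already present; 9 new (T, A, T, T, G, G, T, T, C)
  "AGTTTACAGT" → prefix "A" already present; 9 new (G, T, T, T, A, C, A, G, T)
  "CGTGGCCGG" → prefix "CG" already present; 7 new (T, G, G, C, C, G, G)
  "ATTATA" → prefix "AT" already present; 4 new (T, A, T, A)
  "TGAATGCCAT" → prefix "T" already present; 9 new (G, A, A, T, G, C, C, A, T)
  "AATA" → prefix "AA" already present; 2 new (T, A)
  "GGATC" → prefix "G" already present; 4 new (G, A, T, C)
  "ATTTGCAACCG" → prefix "ATT" already present; 8 new (T, G, C, A, A, C, C, G)
  "GGTC" → prefix "GG" already present; 2 new (T, C)
Total nodes = 7 + 6 + 5 + 7 + 10 + 9 + 9 + 7 + 4 + 9 + 2 + 4 + 8 + 2 = 89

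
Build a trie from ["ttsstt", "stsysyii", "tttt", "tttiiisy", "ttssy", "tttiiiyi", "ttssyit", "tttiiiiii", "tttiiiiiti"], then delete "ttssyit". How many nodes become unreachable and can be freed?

Walk "ttssyit" from the leaf back toward the root, removing each node that no remaining word uses.
The suffix "it" (2 nodes) is used only by "ttssyit"; "ttssy" is itself a stored word, so pruning stops there.
Nodes removed: 2

2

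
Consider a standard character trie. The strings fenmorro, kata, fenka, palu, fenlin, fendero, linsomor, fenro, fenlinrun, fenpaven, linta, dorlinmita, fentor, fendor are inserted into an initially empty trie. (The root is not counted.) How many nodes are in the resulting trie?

60

For each word, the new-node count is its length minus the longest prefix already in the trie:
  "fenmorro" → 8 new (f, e, n, m, o, r, r, o)
  "kata" → 4 new (k, a, t, a)
  "fenka" → prefix "fen" already present; 2 new (k, a)
  "palu" → 4 new (p, a, l, u)
  "fenlin" → prefix "fen" already present; 3 new (l, i, n)
  "fendero" → prefix "fen" already present; 4 new (d, e, r, o)
  "linsomor" → 8 new (l, i, n, s, o, m, o, r)
  "fenro" → prefix "fen" already present; 2 new (r, o)
  "fenlinrun" → prefix "fenlin" already present; 3 new (r, u, n)
  "fenpaven" → prefix "fen" already present; 5 new (p, a, v, e, n)
  "linta" → prefix "lin" already present; 2 new (t, a)
  "dorlinmita" → 10 new (d, o, r, l, i, n, m, i, t, a)
  "fentor" → prefix "fen" already present; 3 new (t, o, r)
  "fendor" → prefix "fend" already present; 2 new (o, r)
Total nodes = 8 + 4 + 2 + 4 + 3 + 4 + 8 + 2 + 3 + 5 + 2 + 10 + 3 + 2 = 60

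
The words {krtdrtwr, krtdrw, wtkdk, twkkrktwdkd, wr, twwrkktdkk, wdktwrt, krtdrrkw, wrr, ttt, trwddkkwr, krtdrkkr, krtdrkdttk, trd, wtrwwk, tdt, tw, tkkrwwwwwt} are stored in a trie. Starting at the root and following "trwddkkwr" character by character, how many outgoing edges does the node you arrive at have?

0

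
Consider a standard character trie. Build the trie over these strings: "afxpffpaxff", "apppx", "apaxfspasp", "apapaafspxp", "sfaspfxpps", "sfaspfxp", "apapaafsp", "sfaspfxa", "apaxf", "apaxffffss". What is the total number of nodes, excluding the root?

For each word, the new-node count is its length minus the longest prefix already in the trie:
  "afxpffpaxff" → 11 new (a, f, x, p, f, f, p, a, x, f, f)
  "apppx" → prefix "a" already present; 4 new (p, p, p, x)
  "apaxfspasp" → prefix "ap" already present; 8 new (a, x, f, s, p, a, s, p)
  "apapaafspxp" → prefix "apa" already present; 8 new (p, a, a, f, s, p, x, p)
  "sfaspfxpps" → 10 new (s, f, a, s, p, f, x, p, p, s)
  "sfaspfxp" → prefix "sfaspfxp" already present; 0 new (none)
  "apapaafsp" → prefix "apapaafsp" already present; 0 new (none)
  "sfaspfxa" → prefix "sfaspfx" already present; 1 new (a)
  "apaxf" → prefix "apaxf" already present; 0 new (none)
  "apaxffffss" → prefix "apaxf" already present; 5 new (f, f, f, s, s)
Total nodes = 11 + 4 + 8 + 8 + 10 + 0 + 0 + 1 + 0 + 5 = 47

47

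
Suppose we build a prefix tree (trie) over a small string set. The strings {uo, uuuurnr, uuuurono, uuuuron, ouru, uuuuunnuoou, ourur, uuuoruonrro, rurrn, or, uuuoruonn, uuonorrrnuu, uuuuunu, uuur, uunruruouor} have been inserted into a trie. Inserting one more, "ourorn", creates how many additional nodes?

"our" is already a path in the trie; the remaining "orn" must be added.
New nodes needed: |"ourorn"| − 3 = 6 − 3 = 3.

3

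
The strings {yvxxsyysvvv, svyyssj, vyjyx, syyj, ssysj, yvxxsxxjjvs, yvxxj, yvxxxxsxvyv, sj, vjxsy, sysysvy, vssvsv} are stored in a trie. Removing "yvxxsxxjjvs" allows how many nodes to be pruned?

Walk "yvxxsxxjjvs" from the leaf back toward the root, removing each node that no remaining word uses.
The suffix "xxjjvs" (6 nodes) is used only by "yvxxsxxjjvs"; the node for "yvxxs" still has the child "y", so pruning stops there.
Nodes removed: 6

6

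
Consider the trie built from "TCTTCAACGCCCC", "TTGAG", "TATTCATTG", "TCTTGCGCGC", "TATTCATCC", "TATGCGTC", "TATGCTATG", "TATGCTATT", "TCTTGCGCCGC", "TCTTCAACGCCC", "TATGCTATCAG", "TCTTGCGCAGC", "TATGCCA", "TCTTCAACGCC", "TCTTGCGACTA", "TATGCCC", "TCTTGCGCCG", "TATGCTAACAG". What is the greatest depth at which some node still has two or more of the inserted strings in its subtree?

Look for the deepest trie node that still has at least two words in its subtree.
e.g. "TCTTCAACGCCC" and "TCTTCAACGCCCC" share the prefix "TCTTCAACGCCC" of length 12; no pair shares a longer one.
Longest shared-prefix length: 12

12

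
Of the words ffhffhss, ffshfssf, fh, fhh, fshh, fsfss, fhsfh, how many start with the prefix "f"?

7

Filter for entries beginning with "f":
Words under "f": ffhffhss, ffshfssf, fh, fhh, fhsfh, fsfss, fshh
Count: 7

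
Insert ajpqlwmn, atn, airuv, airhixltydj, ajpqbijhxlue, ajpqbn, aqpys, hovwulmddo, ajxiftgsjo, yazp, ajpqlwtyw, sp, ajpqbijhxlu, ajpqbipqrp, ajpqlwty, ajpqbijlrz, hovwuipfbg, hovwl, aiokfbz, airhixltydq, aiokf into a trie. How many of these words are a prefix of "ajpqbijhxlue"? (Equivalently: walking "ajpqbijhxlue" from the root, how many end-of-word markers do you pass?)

2

Traverse "ajpqbijhxlue" character by character; count nodes along the way that are marked as word ends.
Prefixes of the query that are stored words: "ajpqbijhxlu", "ajpqbijhxlue"
Count: 2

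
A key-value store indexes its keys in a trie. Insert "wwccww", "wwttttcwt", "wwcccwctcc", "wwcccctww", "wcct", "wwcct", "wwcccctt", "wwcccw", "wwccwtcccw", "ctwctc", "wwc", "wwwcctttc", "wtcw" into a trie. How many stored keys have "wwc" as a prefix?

Filter for entries beginning with "wwc":
Matches: "wwc", "wwcccctt", "wwcccctww", "wwcccw", "wwcccwctcc", "wwcct", "wwccwtcccw", "wwccww"
Count: 8

8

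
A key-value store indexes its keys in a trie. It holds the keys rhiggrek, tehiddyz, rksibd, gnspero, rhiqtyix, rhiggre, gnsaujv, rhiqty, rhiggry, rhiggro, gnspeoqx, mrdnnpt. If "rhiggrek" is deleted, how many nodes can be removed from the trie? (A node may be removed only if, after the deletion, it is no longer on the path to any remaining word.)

A node on "rhiggrek"'s path can go only if nothing else ends at it or branches off below it.
The suffix "k" (1 node) is used only by "rhiggrek"; "rhiggre" is itself a stored word, so pruning stops there.
Nodes removed: 1

1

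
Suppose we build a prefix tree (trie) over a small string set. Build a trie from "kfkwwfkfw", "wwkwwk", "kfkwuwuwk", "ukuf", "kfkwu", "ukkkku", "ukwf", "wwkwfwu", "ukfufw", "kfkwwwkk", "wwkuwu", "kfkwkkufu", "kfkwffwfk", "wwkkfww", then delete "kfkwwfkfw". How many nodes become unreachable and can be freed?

4

A node on "kfkwwfkfw"'s path can go only if nothing else ends at it or branches off below it.
The suffix "fkfw" (4 nodes) is used only by "kfkwwfkfw"; the node for "kfkww" still has the child "w", so pruning stops there.
Nodes removed: 4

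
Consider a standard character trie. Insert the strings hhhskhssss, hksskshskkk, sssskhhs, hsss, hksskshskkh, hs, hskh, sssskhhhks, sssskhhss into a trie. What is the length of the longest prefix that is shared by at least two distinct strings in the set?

10

Look for the deepest trie node that still has at least two words in its subtree.
e.g. "hksskshskkh" and "hksskshskkk" share the prefix "hksskshskk" of length 10; no pair shares a longer one.
Longest shared-prefix length: 10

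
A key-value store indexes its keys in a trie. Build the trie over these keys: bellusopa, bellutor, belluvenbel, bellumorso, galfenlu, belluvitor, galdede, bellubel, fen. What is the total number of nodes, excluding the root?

Insert word by word; a character creates a node only if that edge doesn't already exist:
  "bellusopa" → 9 new (b, e, l, l, u, s, o, p, a)
  "bellutor" → prefix "bellu" already present; 3 new (t, o, r)
  "belluvenbel" → prefix "bellu" already present; 6 new (v, e, n, b, e, l)
  "bellumorso" → prefix "bellu" already present; 5 new (m, o, r, s, o)
  "galfenlu" → 8 new (g, a, l, f, e, n, l, u)
  "belluvitor" → prefix "belluv" already present; 4 new (i, t, o, r)
  "galdede" → prefix "gal" already present; 4 new (d, e, d, e)
  "bellubel" → prefix "bellu" already present; 3 new (b, e, l)
  "fen" → 3 new (f, e, n)
Total nodes = 9 + 3 + 6 + 5 + 8 + 4 + 4 + 3 + 3 = 45

45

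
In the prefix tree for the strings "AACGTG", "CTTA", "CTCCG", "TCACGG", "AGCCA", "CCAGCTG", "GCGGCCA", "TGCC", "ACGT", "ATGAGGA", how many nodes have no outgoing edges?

10

A leaf is a node with no children — equivalently, the end of a word that is not a proper prefix of any other stored word.
Those words: "AACGTG", "ACGT", "AGCCA", "ATGAGGA", "CCAGCTG", "CTCCG", "CTTA", "GCGGCCA", "TCACGG", "TGCC"
Leaf count: 10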